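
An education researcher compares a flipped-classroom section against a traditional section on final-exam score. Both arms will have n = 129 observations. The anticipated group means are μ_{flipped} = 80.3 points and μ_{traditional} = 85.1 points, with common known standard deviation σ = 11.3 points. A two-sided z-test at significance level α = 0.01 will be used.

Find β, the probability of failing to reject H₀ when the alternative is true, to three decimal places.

Standardized effect: d = |μ_{flipped} − μ_{traditional}| / σ = |80.3 − 85.1| / 11.3 = 0.4248
Noncentrality parameter: δ = d·√(n/2) = 0.4248 × √(129/2) = 3.4115
Critical value for a two-sided test at α = 0.01: z_{α/2} = 2.576.
Power = Φ(δ − 2.576) + Φ(−δ − 2.576) = Φ(0.836) + Φ(-5.987) = 0.7983 + 0.0000 = 0.7983.
Type II error: β = 1 − power = 1 − 0.7983 = 0.2017.

β ≈ 0.202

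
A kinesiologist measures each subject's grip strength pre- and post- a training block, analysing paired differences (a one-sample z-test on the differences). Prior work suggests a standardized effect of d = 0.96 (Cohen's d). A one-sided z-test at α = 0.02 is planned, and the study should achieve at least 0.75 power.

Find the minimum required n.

n = 9

Set Φ(δ − 2.054) = 0.75; then δ − 2.054 = Φ⁻¹(0.75) = 0.674, giving δ = 2.728.
δ = d·√n ⇒ n = (δ/d)² = (2.728 / 0.96)² = 8.08.
Rounding up, n = 9.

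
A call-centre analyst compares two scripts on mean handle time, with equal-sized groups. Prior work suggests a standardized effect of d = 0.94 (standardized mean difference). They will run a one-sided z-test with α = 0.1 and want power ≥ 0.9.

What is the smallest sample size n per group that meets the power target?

n = 15 per group

Set Φ(δ − 1.282) = 0.9; then δ − 1.282 = Φ⁻¹(0.9) = 1.282, giving δ = 2.563.
δ = d·√(n/2) ⇒ n = 2(δ/d)² = 2 × (2.563 / 0.94)² = 14.87.
Round up to the next whole unit.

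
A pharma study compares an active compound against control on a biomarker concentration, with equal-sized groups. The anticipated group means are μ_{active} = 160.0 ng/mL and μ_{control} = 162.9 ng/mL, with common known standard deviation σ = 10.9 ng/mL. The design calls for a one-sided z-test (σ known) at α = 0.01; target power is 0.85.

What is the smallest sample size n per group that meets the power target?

n = 320 per group

Standardized effect: d = |μ_{active} − μ_{control}| / σ = |160.0 − 162.9| / 10.9 = 0.2661
Set Φ(δ − 2.326) = 0.85; then δ − 2.326 = Φ⁻¹(0.85) = 1.036, giving δ = 3.363.
δ = d·√(n/2) ⇒ n = 2(δ/d)² = 2 × (3.363 / 0.2661)² = 319.51.
Round up to the next whole unit.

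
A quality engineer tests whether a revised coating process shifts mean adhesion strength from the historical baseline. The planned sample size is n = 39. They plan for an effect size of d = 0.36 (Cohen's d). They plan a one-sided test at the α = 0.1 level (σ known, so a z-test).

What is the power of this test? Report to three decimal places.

Power ≈ 0.833

Noncentrality parameter: δ = d·√n = 0.36 × √39 = 2.2482
Critical value for a one-sided test at α = 0.1: z_α = 1.282.
Power = P(Z > 1.282 − δ) = Φ(0.967) = 0.8331.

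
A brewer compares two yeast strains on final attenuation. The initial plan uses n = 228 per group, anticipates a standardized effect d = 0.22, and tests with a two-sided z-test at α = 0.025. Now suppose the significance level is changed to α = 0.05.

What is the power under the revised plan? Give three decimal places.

δ = d·√(n/2) = 0.22 × √(228/2) = 2.3490 (unchanged). New critical value: z_{0.025} = 1.960.
Revised power = Φ(δ − 1.960) + Φ(−δ − 1.960) = Φ(0.389) + Φ(-4.309) = 0.6514 + 0.0000 = 0.6514.

Power ≈ 0.651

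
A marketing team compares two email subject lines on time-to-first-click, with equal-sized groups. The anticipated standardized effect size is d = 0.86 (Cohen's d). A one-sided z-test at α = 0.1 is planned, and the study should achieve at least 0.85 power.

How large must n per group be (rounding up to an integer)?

n = 15 per group

For power 0.85 need Φ(δ − z_{0.1}) = 0.85, so δ = z_{0.1} + z_{0.15} = 1.282 + 1.036 = 2.318.
δ = d·√(n/2) ⇒ n = 2(δ/d)² = 2 × (2.318 / 0.86)² = 14.53.
Round up to the next whole unit.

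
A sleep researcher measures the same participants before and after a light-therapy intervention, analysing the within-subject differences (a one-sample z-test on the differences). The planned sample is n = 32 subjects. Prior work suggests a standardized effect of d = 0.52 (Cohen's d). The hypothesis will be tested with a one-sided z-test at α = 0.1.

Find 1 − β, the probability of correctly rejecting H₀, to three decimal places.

Noncentrality parameter: δ = d·√n = 0.52 × √32 = 2.9416
One-sided α = 0.1 → critical value z_{0.1} = 1.282.
Power = P(Z > 1.282 − δ) = Φ(1.660) = 0.9515.

Power ≈ 0.952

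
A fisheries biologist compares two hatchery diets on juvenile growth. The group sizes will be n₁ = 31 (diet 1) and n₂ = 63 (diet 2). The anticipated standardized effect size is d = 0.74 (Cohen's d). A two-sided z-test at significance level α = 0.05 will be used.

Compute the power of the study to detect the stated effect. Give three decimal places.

Noncentrality parameter: δ = d / √(1/n₁ + 1/n₂) = 0.74 / √(1/31 + 1/63) = 3.3730
Critical value for a two-sided test at α = 0.05: z_{α/2} = 1.960.
Power = Φ(δ − 1.960) + Φ(−δ − 1.960) = Φ(1.413) + Φ(-5.333) = 0.9212 + 0.0000 = 0.9212.

Power ≈ 0.921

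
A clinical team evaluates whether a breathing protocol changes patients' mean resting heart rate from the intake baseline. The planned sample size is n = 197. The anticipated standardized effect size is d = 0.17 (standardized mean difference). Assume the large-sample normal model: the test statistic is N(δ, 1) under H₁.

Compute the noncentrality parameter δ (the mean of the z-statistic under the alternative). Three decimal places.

δ = d·√n = 0.17 × √197 = 2.3861

δ ≈ 2.386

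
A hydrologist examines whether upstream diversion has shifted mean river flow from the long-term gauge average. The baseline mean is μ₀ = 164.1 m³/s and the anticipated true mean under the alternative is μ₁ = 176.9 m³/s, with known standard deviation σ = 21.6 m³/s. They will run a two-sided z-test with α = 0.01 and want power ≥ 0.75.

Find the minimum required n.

n = 31

Standardized effect: d = |μ₁ − μ₀| / σ = |176.9 − 164.1| / 21.6 = 0.5926
Set Φ(δ − 2.576) = 0.75; then δ − 2.576 = Φ⁻¹(0.75) = 0.674, giving δ = 3.250.
(Ignoring the negligible lower-tail rejection probability gives the usual closed-form inversion.)
δ = d·√n ⇒ n = (δ/d)² = (3.250 / 0.5926)² = 30.08.
Round up to the next whole unit.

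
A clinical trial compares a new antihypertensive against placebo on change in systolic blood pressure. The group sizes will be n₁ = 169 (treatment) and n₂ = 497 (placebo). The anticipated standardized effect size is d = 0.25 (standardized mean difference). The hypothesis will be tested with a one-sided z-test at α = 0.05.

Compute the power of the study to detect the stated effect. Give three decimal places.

Power ≈ 0.878

Noncentrality parameter: δ = d / √(1/n₁ + 1/n₂) = 0.25 / √(1/169 + 1/497) = 2.8075
Critical value for a one-sided test at α = 0.05: z_α = 1.645.
Power = P(Z > 1.645 − δ) = Φ(1.163) = 0.8775.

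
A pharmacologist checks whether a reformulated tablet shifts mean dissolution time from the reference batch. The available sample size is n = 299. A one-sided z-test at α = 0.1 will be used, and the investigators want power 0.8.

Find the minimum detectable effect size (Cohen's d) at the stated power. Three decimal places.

Need Φ(δ − 1.282) = 0.8, so δ = 1.282 + 0.842 = 2.123.
δ = d·√n ⇒ d = δ/√n = 2.123/√299 = 0.1228.

d ≈ 0.123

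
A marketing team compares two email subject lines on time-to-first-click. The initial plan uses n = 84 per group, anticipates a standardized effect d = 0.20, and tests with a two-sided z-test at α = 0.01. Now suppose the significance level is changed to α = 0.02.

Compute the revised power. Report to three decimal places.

Power ≈ 0.152

δ = d·√(n/2) = 0.20 × √(84/2) = 1.2961 (unchanged). New critical value: z_{0.01} = 2.326.
Revised power = Φ(δ − 2.326) + Φ(−δ − 2.326) = Φ(-1.030) + Φ(-3.622) = 0.1515 + 0.0001 = 0.1516.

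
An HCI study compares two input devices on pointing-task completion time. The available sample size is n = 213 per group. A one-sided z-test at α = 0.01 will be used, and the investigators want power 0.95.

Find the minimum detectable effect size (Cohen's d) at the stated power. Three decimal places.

d ≈ 0.385

Required noncentrality: δ = z_{0.01} + z_{0.05} = 2.326 + 1.645 = 3.971.
δ = d·√(n/2) ⇒ d = δ/√(n/2) = 3.971/√(213/2) = 0.3848.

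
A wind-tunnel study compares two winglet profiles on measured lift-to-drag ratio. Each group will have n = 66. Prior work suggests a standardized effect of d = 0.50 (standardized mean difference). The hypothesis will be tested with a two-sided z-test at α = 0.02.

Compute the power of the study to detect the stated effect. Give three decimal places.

Power ≈ 0.707

Noncentrality parameter: δ = d·√(n/2) = 0.50 × √(66/2) = 2.8723
Critical value for a two-sided test at α = 0.02: z_{α/2} = 2.326.
Power = Φ(δ − 2.326) + Φ(−δ − 2.326) = Φ(0.546) + Φ(-5.199) = 0.7074 + 0.0000 = 0.7074.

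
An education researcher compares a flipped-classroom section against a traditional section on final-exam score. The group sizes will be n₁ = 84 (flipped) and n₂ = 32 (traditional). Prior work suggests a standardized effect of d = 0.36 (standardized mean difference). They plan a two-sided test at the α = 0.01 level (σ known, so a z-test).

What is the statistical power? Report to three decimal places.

Noncentrality parameter: δ = d / √(1/n₁ + 1/n₂) = 0.36 / √(1/84 + 1/32) = 1.7330
Two-sided α = 0.01 → critical value z_{0.005} = 2.576.
Power = Φ(δ − 2.576) + Φ(−δ − 2.576) = Φ(-0.843) + Φ(-4.309) = 0.1997 + 0.0000 = 0.1997.

Power ≈ 0.200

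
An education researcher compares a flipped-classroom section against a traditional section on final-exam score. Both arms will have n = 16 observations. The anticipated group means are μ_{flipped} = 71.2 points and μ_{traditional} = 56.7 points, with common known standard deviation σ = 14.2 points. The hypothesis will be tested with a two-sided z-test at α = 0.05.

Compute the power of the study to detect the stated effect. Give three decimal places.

Standardized effect: d = |μ_{flipped} − μ_{traditional}| / σ = |71.2 − 56.7| / 14.2 = 1.0211
Noncentrality parameter: δ = d·√(n/2) = 1.0211 × √(16/2) = 2.8882
Two-sided α = 0.05 → critical value z_{0.025} = 1.960.
Power = Φ(δ − 1.960) + Φ(−δ − 1.960) = Φ(0.928) + Φ(-4.848) = 0.8234 + 0.0000 = 0.8234.

Power ≈ 0.823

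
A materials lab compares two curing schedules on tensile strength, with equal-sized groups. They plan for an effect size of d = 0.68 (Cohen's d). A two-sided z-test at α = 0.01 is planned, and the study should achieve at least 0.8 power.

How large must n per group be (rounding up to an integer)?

n = 51 per group

For power 0.8 need Φ(δ − z_{0.005}) = 0.8, so δ = z_{0.005} + z_{0.20} = 2.576 + 0.842 = 3.417.
(Ignoring the negligible lower-tail rejection probability gives the usual closed-form inversion.)
δ = d·√(n/2) ⇒ n = 2(δ/d)² = 2 × (3.417 / 0.68)² = 50.51.
Rounding up, n = 51 per group.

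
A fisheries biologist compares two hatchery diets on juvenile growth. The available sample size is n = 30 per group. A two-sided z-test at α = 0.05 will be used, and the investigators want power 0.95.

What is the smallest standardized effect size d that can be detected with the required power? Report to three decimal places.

d ≈ 0.931

Required noncentrality: δ = z_{0.025} + z_{0.05} = 1.960 + 1.645 = 3.605.
(The second rejection-region term Φ(−δ − z_{α/2}) is negligible and dropped.)
δ = d·√(n/2) ⇒ d = δ/√(n/2) = 3.605/√(30/2) = 0.9308.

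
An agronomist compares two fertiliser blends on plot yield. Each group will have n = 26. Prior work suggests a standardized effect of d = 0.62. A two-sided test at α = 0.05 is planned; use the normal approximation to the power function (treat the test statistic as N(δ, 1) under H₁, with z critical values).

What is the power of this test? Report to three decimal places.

Noncentrality parameter: δ = d·√(n/2) = 0.62 × √(26/2) = 2.2354
Critical value for a two-sided test at α = 0.05: z_{α/2} = 1.960.
Power = Φ(δ − 1.960) + Φ(−δ − 1.960) = Φ(0.275) + Φ(-4.195) = 0.6085 + 0.0000 = 0.6085.

Power ≈ 0.609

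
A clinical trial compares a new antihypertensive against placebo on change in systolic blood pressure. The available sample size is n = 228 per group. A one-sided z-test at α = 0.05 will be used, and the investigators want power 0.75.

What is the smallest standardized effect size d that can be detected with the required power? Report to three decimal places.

d ≈ 0.217

Required noncentrality: δ = z_{0.05} + z_{0.25} = 1.645 + 0.674 = 2.319.
δ = d·√(n/2) ⇒ d = δ/√(n/2) = 2.319/√(228/2) = 0.2172.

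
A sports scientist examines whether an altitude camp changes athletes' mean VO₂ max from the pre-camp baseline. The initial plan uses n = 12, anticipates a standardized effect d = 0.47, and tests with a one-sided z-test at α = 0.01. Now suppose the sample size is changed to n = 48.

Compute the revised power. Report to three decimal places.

Power ≈ 0.824

With n = 48: δ = d·√n = 0.47 × √48 = 3.2563. Critical value z_{0.01} = 2.326.
Revised power = Φ(δ − 2.326) = Φ(0.930) = 0.8238.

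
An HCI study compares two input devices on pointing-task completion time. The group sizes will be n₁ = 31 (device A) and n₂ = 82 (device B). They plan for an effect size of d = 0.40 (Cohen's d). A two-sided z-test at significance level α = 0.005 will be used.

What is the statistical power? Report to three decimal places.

Noncentrality parameter: δ = d / √(1/n₁ + 1/n₂) = 0.40 / √(1/31 + 1/82) = 1.8972
Critical value for a two-sided test at α = 0.005: z_{α/2} = 2.807.
Power = Φ(δ − 2.807) + Φ(−δ − 2.807) = Φ(-0.910) + Φ(-4.704) = 0.1814 + 0.0000 = 0.1815.

Power ≈ 0.181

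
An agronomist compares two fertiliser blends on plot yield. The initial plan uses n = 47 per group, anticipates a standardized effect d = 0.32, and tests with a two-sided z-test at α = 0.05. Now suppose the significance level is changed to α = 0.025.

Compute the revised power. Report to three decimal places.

Power ≈ 0.245

δ = d·√(n/2) = 0.32 × √(47/2) = 1.5513 (unchanged). New critical value: z_{0.0125} = 2.241.
Revised power = Φ(δ − 2.241) + Φ(−δ − 2.241) = Φ(-0.690) + Φ(-3.793) = 0.2451 + 0.0001 = 0.2451.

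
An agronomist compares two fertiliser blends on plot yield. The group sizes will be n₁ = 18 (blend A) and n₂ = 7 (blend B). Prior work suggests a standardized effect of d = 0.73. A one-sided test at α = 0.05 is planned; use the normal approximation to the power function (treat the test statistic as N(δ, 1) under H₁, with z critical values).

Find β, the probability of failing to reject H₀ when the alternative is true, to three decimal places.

β ≈ 0.502

Noncentrality parameter: δ = d / √(1/n₁ + 1/n₂) = 0.73 / √(1/18 + 1/7) = 1.6388
Critical value for a one-sided test at α = 0.05: z_α = 1.645.
Power = Φ(δ − 1.645) = Φ(-0.006) = 0.4976.
Type II error: β = 1 − power = 1 − 0.4976 = 0.5024.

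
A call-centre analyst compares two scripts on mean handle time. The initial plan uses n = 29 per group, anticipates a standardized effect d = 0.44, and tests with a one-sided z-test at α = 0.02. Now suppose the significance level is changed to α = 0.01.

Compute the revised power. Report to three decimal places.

Power ≈ 0.258

δ = d·√(n/2) = 0.44 × √(29/2) = 1.6755 (unchanged). New critical value: z_{0.01} = 2.326.
Revised power = Φ(δ − 2.326) = Φ(-0.651) = 0.2576.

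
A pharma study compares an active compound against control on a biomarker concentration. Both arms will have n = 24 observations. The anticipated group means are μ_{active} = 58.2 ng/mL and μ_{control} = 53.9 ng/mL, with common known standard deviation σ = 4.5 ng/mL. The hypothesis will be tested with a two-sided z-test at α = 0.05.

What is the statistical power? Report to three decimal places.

Standardized effect: d = |μ_{active} − μ_{control}| / σ = |58.2 − 53.9| / 4.5 = 0.9556
Noncentrality parameter: δ = d·√(n/2) = 0.9556 × √(24/2) = 3.3101
Two-sided α = 0.05 → critical value z_{0.025} = 1.960.
Power = Φ(δ − 1.960) + Φ(−δ − 1.960) = Φ(1.350) + Φ(-5.270) = 0.9115 + 0.0000 = 0.9115.

Power ≈ 0.912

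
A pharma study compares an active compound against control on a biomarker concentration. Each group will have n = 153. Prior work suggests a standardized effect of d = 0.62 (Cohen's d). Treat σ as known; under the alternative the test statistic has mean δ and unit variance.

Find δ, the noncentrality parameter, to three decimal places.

δ ≈ 5.423

The noncentrality parameter scales effect size by the design's sample-size factor: δ = d·√(n/2) = 0.62 × √(153/2) = 5.4228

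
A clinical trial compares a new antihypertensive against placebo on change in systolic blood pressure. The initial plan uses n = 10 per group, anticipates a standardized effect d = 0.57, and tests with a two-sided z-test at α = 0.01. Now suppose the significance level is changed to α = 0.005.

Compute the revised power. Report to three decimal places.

δ = d·√(n/2) = 0.57 × √(10/2) = 1.2746 (unchanged). New critical value: z_{0.0025} = 2.807.
Revised power = Φ(δ − 2.807) + Φ(−δ − 2.807) = Φ(-1.532) + Φ(-4.082) = 0.0627 + 0.0000 = 0.0627.

Power ≈ 0.063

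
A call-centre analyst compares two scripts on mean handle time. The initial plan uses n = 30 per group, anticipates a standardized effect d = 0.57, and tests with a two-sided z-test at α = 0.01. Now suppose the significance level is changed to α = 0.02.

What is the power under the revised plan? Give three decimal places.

Power ≈ 0.453

δ = d·√(n/2) = 0.57 × √(30/2) = 2.2076 (unchanged). New critical value: z_{0.01} = 2.326.
Revised power = Φ(δ − 2.326) + Φ(−δ − 2.326) = Φ(-0.119) + Φ(-4.534) = 0.4527 + 0.0000 = 0.4527.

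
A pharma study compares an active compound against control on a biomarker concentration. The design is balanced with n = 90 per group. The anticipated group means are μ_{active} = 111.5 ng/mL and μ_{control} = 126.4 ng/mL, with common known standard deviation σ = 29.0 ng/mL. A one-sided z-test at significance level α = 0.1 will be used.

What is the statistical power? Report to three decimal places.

Standardized effect: d = |μ_{active} − μ_{control}| / σ = |111.5 − 126.4| / 29.0 = 0.5138
Noncentrality parameter: δ = d·√(n/2) = 0.5138 × √(90/2) = 3.4466
One-sided α = 0.1 → critical value z_{0.1} = 1.282.
Power = Φ(δ − 1.282) = Φ(2.165) = 0.9848.

Power ≈ 0.985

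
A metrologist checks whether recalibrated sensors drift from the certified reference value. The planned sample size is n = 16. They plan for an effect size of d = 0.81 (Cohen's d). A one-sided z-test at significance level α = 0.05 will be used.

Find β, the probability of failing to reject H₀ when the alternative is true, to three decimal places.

β ≈ 0.055

Noncentrality parameter: λ = d·√n = 0.81 × √16 = 3.2400
Critical value for a one-sided test at α = 0.05: z_α = 1.645.
Power = P(Z > 1.645 − λ) = Φ(1.595) = 0.9447.
Type II error: β = 1 − power = 1 − 0.9447 = 0.0553.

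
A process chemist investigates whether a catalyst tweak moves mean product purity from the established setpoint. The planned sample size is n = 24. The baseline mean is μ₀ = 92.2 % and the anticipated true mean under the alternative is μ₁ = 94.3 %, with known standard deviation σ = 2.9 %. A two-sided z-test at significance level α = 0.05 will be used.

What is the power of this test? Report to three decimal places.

Power ≈ 0.944

Standardized effect: d = |μ₁ − μ₀| / σ = |94.3 − 92.2| / 2.9 = 0.7241
Noncentrality parameter: δ = d·√n = 0.7241 × √24 = 3.5475
Critical value for a two-sided test at α = 0.05: z_{α/2} = 1.960.
Power = Φ(δ − 1.960) + Φ(−δ − 1.960) = Φ(1.588) + Φ(-5.508) = 0.9438 + 0.0000 = 0.9438.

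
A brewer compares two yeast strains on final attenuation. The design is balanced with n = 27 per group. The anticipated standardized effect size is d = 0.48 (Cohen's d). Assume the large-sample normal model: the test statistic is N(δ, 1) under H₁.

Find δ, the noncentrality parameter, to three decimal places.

δ ≈ 1.764

δ = d·√(n/2) = 0.48 × √(27/2) = 1.7636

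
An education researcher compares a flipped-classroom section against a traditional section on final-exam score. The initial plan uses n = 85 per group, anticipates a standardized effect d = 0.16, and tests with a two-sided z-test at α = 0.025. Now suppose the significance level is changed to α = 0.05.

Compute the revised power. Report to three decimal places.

δ = d·√(n/2) = 0.16 × √(85/2) = 1.0431 (unchanged). New critical value: z_{0.025} = 1.960.
Revised power = Φ(δ − 1.960) + Φ(−δ − 1.960) = Φ(-0.917) + Φ(-3.003) = 0.1796 + 0.0013 = 0.1809.

Power ≈ 0.181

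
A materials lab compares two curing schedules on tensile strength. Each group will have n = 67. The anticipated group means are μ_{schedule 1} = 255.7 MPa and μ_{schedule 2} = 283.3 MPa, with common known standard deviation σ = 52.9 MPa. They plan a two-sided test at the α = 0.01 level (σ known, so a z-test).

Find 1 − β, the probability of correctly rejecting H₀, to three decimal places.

Standardized effect: d = |μ_{schedule 1} − μ_{schedule 2}| / σ = |255.7 − 283.3| / 52.9 = 0.5217
Noncentrality parameter: δ = d·√(n/2) = 0.5217 × √(67/2) = 3.0198
Two-sided α = 0.01 → critical value z_{0.005} = 2.576.
Power = Φ(δ − 2.576) + Φ(−δ − 2.576) = Φ(0.444) + Φ(-5.596) = 0.6715 + 0.0000 = 0.6715.

Power ≈ 0.671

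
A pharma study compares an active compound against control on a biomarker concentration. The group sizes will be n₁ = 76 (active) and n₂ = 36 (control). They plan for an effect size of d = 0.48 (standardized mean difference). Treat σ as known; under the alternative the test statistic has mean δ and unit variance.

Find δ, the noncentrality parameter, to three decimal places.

The noncentrality parameter scales effect size by the design's sample-size factor: δ = d / √(1/n₁ + 1/n₂) = 0.48 / √(1/76 + 1/36) = 2.3724

δ ≈ 2.372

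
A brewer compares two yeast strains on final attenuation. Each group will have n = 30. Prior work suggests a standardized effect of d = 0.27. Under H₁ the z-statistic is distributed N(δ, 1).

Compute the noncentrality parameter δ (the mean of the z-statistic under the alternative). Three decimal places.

δ = d·√(n/2) = 0.27 × √(30/2) = 1.0457

δ ≈ 1.046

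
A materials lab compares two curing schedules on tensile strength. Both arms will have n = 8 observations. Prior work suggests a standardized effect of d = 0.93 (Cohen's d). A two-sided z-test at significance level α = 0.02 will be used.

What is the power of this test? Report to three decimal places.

Power ≈ 0.320

Noncentrality parameter: δ = d·√(n/2) = 0.93 × √(8/2) = 1.8600
Critical value for a two-sided test at α = 0.02: z_{α/2} = 2.326.
Power = Φ(δ − 2.326) + Φ(−δ − 2.326) = Φ(-0.466) + Φ(-4.186) = 0.3205 + 0.0000 = 0.3205.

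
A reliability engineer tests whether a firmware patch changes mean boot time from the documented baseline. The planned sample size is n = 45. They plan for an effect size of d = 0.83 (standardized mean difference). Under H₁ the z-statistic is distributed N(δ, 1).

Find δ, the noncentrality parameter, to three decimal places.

The noncentrality parameter scales effect size by the design's sample-size factor: δ = d·√n = 0.83 × √45 = 5.5678

δ ≈ 5.568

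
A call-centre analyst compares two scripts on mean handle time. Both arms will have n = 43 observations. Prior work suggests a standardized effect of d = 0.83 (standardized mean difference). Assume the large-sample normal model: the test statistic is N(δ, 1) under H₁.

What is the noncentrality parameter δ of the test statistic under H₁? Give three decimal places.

δ ≈ 3.849

δ = d·√(n/2) = 0.83 × √(43/2) = 3.8486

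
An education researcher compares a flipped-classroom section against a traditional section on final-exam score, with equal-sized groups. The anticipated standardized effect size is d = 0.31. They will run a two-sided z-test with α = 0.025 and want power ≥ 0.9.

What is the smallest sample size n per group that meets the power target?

n = 259 per group

For power 0.9 need Φ(δ − z_{0.0125}) = 0.9, so δ = z_{0.0125} + z_{0.10} = 2.241 + 1.282 = 3.523.
(For δ > 0 the lower-tail rejection region contributes negligibly to power, so the one-term inversion is standard.)
δ = d·√(n/2) ⇒ n = 2(δ/d)² = 2 × (3.523 / 0.31)² = 258.30.
Rounding up, n = 259 per group.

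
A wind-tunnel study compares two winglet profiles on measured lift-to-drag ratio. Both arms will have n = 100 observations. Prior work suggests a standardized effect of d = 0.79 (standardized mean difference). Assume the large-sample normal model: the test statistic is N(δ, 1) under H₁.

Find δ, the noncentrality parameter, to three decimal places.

δ ≈ 5.586

δ = d·√(n/2) = 0.79 × √(100/2) = 5.5861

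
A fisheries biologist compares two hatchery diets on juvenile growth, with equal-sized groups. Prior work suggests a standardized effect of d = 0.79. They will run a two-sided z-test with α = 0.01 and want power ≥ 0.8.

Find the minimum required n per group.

n = 38 per group

Set Φ(δ − 2.576) = 0.8; then δ − 2.576 = Φ⁻¹(0.8) = 0.842, giving δ = 3.417.
(The Φ(−δ − z_{α/2}) term is vanishingly small for δ > 0 and is dropped in the standard sample-size formula.)
δ = d·√(n/2) ⇒ n = 2(δ/d)² = 2 × (3.417 / 0.79)² = 37.43.
Rounding up, n = 38 per group.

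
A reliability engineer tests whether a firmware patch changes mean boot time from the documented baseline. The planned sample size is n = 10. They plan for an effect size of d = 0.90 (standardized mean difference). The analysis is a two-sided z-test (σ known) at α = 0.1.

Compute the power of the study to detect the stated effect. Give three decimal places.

Noncentrality parameter: λ = d·√n = 0.90 × √10 = 2.8460
Two-sided α = 0.1 → critical value z_{0.05} = 1.645.
Power = Φ(λ − 1.645) + Φ(−λ − 1.645) = Φ(1.201) + Φ(-4.491) = 0.8852 + 0.0000 = 0.8852.

Power ≈ 0.885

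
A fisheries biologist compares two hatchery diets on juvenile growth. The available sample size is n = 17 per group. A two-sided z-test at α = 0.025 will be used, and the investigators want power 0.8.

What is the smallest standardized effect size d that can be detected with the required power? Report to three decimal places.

Required noncentrality: δ = z_{0.0125} + z_{0.20} = 2.241 + 0.842 = 3.083.
(Lower-tail contribution to power is negligible for δ > 0.)
δ = d·√(n/2) ⇒ d = δ/√(n/2) = 3.083/√(17/2) = 1.0575.

d ≈ 1.057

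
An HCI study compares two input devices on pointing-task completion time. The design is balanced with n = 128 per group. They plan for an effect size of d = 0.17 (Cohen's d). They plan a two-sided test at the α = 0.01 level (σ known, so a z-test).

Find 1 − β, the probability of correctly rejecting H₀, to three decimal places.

Noncentrality parameter: δ = d·√(n/2) = 0.17 × √(128/2) = 1.3600
Two-sided α = 0.01 → critical value z_{0.005} = 2.576.
Power = Φ(δ − 2.576) + Φ(−δ − 2.576) = Φ(-1.216) + Φ(-3.936) = 0.1120 + 0.0000 = 0.1121.

Power ≈ 0.112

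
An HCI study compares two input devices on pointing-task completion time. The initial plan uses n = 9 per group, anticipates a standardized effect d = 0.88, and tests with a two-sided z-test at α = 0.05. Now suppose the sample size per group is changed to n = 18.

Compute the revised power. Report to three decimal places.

With n = 18 per group: δ = d·√(n/2) = 0.88 × √(18/2) = 2.6400. Critical value z_{0.025} = 1.960.
Revised power = Φ(δ − 1.960) + Φ(−δ − 1.960) = Φ(0.680) + Φ(-4.600) = 0.7518 + 0.0000 = 0.7518.

Power ≈ 0.752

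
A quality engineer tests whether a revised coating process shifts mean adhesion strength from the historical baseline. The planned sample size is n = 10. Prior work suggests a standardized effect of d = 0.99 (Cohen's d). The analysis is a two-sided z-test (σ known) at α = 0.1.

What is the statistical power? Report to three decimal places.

Noncentrality parameter: δ = d·√n = 0.99 × √10 = 3.1307
Critical value for a two-sided test at α = 0.1: z_{α/2} = 1.645.
Power = Φ(δ − 1.645) + Φ(−δ − 1.645) = Φ(1.486) + Φ(-4.776) = 0.9313 + 0.0000 = 0.9313.

Power ≈ 0.931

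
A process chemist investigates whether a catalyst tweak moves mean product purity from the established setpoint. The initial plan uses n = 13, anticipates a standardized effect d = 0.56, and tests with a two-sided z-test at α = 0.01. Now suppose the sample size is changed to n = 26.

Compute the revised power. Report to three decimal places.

With n = 26: δ = d·√n = 0.56 × √26 = 2.8555. Critical value z_{0.005} = 2.576.
Revised power = Φ(δ − 2.576) + Φ(−δ − 2.576) = Φ(0.280) + Φ(-5.431) = 0.6101 + 0.0000 = 0.6101.

Power ≈ 0.610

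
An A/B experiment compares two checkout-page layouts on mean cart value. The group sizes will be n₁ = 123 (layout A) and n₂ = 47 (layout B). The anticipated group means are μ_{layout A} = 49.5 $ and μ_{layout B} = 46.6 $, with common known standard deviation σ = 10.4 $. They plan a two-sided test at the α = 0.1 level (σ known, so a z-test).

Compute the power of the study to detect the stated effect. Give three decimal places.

Power ≈ 0.493

Standardized effect: d = |μ_{layout A} − μ_{layout B}| / σ = |49.5 − 46.6| / 10.4 = 0.2788
Noncentrality parameter: δ = d / √(1/n₁ + 1/n₂) = 0.2788 / √(1/123 + 1/47) = 1.6261
Two-sided α = 0.1 → critical value z_{0.05} = 1.645.
Power = Φ(δ − 1.645) + Φ(−δ − 1.645) = Φ(-0.019) + Φ(-3.271) = 0.4925 + 0.0005 = 0.4930.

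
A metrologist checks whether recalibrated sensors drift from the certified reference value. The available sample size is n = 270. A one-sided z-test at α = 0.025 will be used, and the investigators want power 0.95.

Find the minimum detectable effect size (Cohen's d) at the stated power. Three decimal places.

d ≈ 0.219

Required noncentrality: δ = z_{0.025} + z_{0.05} = 1.960 + 1.645 = 3.605.
δ = d·√n ⇒ d = δ/√n = 3.605/√270 = 0.2194.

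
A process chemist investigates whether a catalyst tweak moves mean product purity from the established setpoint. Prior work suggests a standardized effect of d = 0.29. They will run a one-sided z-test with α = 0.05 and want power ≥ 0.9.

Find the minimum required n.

n = 102

Set Φ(δ − 1.645) = 0.9; then δ − 1.645 = Φ⁻¹(0.9) = 1.282, giving δ = 2.926.
δ = d·√n ⇒ n = (δ/d)² = (2.926 / 0.29)² = 101.83.
Rounding up, n = 102.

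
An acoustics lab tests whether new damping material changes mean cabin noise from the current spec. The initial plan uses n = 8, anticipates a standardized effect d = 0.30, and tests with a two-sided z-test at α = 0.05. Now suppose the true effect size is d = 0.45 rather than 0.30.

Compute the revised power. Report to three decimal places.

With d = 0.45: δ = d·√n = 0.45 × √8 = 1.2728. Critical value z_{0.025} = 1.960.
Revised power = Φ(δ − 1.960) + Φ(−δ − 1.960) = Φ(-0.687) + Φ(-3.233) = 0.2460 + 0.0006 = 0.2466.

Power ≈ 0.247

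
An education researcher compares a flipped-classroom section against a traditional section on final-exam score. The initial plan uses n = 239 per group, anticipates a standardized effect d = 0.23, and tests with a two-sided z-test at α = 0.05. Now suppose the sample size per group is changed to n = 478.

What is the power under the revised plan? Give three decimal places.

With n = 478 per group: δ = d·√(n/2) = 0.23 × √(478/2) = 3.5557. Critical value z_{0.025} = 1.960.
Revised power = Φ(δ − 1.960) + Φ(−δ − 1.960) = Φ(1.596) + Φ(-5.516) = 0.9447 + 0.0000 = 0.9447.

Power ≈ 0.945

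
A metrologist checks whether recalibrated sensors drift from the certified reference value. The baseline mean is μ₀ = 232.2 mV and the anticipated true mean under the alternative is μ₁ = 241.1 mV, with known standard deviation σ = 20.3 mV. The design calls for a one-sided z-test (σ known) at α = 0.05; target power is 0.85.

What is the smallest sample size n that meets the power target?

Standardized effect: d = |μ₁ − μ₀| / σ = |241.1 − 232.2| / 20.3 = 0.4384
Set Φ(δ − 1.645) = 0.85; then δ − 1.645 = Φ⁻¹(0.85) = 1.036, giving δ = 2.681.
δ = d·√n ⇒ n = (δ/d)² = (2.681 / 0.4384)² = 37.40.
Rounding up, n = 38.

n = 38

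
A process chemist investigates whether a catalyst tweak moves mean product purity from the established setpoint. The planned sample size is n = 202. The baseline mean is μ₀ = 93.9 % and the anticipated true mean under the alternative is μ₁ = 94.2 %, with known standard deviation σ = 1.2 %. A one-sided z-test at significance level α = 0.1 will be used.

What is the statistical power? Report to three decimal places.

Power ≈ 0.988

Standardized effect: d = |μ₁ − μ₀| / σ = |94.2 − 93.9| / 1.2 = 0.2500
Noncentrality parameter: δ = d·√n = 0.2500 × √202 = 3.5532
Critical value for a one-sided test at α = 0.1: z_α = 1.282.
Power = Φ(δ − 1.282) = Φ(2.272) = 0.9884.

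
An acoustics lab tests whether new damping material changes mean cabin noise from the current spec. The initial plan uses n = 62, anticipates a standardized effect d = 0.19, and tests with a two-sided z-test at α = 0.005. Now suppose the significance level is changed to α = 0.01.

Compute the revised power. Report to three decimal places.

δ = d·√n = 0.19 × √62 = 1.4961 (unchanged). New critical value: z_{0.005} = 2.576.
Revised power = Φ(δ − 2.576) + Φ(−δ − 2.576) = Φ(-1.080) + Φ(-4.072) = 0.1401 + 0.0000 = 0.1401.

Power ≈ 0.140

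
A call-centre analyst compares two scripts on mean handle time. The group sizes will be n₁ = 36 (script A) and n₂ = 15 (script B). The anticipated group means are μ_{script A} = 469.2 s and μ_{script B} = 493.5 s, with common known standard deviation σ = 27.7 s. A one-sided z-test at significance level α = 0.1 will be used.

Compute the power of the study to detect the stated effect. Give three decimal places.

Standardized effect: d = |μ_{script A} − μ_{script B}| / σ = |469.2 − 493.5| / 27.7 = 0.8773
Noncentrality parameter: λ = d / √(1/n₁ + 1/n₂) = 0.8773 / √(1/36 + 1/15) = 2.8546
Critical value for a one-sided test at α = 0.1: z_α = 1.282.
Power = Φ(λ − 1.282) = Φ(1.573) = 0.9421.

Power ≈ 0.942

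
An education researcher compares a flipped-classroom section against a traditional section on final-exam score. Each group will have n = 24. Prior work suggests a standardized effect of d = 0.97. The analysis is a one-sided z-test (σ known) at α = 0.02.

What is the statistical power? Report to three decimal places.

Power ≈ 0.904

Noncentrality parameter: δ = d·√(n/2) = 0.97 × √(24/2) = 3.3602
One-sided α = 0.02 → critical value z_{0.02} = 2.054.
Power = P(Z > 2.054 − δ) = Φ(1.306) = 0.9043.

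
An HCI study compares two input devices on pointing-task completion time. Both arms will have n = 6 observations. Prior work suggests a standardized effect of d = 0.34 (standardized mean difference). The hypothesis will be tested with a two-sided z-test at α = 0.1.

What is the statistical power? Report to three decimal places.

Power ≈ 0.158

Noncentrality parameter: δ = d·√(n/2) = 0.34 × √(6/2) = 0.5889
Two-sided α = 0.1 → critical value z_{0.05} = 1.645.
Power = Φ(δ − 1.645) + Φ(−δ − 1.645) = Φ(-1.056) + Φ(-2.234) = 0.1455 + 0.0127 = 0.1582.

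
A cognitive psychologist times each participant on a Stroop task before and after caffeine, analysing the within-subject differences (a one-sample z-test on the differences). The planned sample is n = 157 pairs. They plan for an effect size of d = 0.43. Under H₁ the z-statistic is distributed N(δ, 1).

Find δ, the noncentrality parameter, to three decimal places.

The noncentrality parameter scales effect size by the design's sample-size factor: δ = d·√n = 0.43 × √157 = 5.3879

δ ≈ 5.388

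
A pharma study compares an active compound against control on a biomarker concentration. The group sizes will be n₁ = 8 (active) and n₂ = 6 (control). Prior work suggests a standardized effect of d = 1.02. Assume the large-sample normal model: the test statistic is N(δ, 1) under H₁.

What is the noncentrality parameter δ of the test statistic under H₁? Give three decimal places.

δ ≈ 1.889

δ = d / √(1/n₁ + 1/n₂) = 1.02 / √(1/8 + 1/6) = 1.8887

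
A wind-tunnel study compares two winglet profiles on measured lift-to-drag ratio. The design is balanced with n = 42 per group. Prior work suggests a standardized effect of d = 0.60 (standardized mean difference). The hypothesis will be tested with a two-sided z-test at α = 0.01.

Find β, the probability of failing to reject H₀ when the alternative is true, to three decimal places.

Noncentrality parameter: λ = d·√(n/2) = 0.60 × √(42/2) = 2.7495
Two-sided α = 0.01 → critical value z_{0.005} = 2.576.
Power = Φ(λ − 2.576) + Φ(−λ − 2.576) = Φ(0.174) + Φ(-5.325) = 0.5690 + 0.0000 = 0.5690.
Type II error: β = 1 − power = 1 − 0.5690 = 0.4310.

β ≈ 0.431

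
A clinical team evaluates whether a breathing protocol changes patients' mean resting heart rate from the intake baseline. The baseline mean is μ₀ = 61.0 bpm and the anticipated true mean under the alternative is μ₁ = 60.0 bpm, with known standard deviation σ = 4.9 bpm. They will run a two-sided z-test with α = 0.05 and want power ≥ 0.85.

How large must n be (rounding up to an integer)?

n = 216

Standardized effect: d = |μ₁ − μ₀| / σ = |60.0 − 61.0| / 4.9 = 0.2041
For power 0.85 need Φ(δ − z_{0.025}) = 0.85, so δ = z_{0.025} + z_{0.15} = 1.960 + 1.036 = 2.996.
(For δ > 0 the lower-tail rejection region contributes negligibly to power, so the one-term inversion is standard.)
δ = d·√n ⇒ n = (δ/d)² = (2.996 / 0.2041)² = 215.57.
Round up to the next whole unit.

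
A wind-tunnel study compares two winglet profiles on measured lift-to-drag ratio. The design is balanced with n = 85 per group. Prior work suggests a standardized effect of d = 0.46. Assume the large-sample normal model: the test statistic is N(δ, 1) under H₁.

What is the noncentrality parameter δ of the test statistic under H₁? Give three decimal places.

The noncentrality parameter scales effect size by the design's sample-size factor: δ = d·√(n/2) = 0.46 × √(85/2) = 2.9988

δ ≈ 2.999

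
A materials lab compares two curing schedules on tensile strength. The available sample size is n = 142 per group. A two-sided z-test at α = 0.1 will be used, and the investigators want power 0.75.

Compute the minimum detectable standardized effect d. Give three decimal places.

d ≈ 0.275

Need Φ(δ − 1.645) = 0.75, so δ = 1.645 + 0.674 = 2.319.
(Lower-tail contribution to power is negligible for δ > 0.)
δ = d·√(n/2) ⇒ d = δ/√(n/2) = 2.319/√(142/2) = 0.2753.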